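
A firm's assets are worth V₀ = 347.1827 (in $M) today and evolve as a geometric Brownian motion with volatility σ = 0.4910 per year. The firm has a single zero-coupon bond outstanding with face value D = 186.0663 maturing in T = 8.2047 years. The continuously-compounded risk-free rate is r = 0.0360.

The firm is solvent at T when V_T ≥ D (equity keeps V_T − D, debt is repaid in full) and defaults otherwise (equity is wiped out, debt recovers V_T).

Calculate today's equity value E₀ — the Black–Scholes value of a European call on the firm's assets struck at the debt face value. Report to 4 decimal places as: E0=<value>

E0=250.3304

Equity is a call on the firm's assets struck at D = 186.0663:
d₁ = [ln(V₀/D) + (r + σ²/2)T] / (σ√T)
   = [ln(347.1827/186.0663) + (0.0360 + 0.5·0.4910²)·8.2047] / (0.4910·√8.2047)
   = [0.623748 + 1.284368] / 1.406413 = 1.356725
d₂ = d₁ − σ√T = 1.356725 − 1.406413 = -0.049688
N(d₁) = 0.912566,  N(d₂) = 0.480186,  e^(−rT) = 0.744257
E₀ = V₀·N(d₁) − D·e^(−rT)·N(d₂)
   = 347.1827·0.912566 − 186.0663·0.744257·0.480186 = 250.330400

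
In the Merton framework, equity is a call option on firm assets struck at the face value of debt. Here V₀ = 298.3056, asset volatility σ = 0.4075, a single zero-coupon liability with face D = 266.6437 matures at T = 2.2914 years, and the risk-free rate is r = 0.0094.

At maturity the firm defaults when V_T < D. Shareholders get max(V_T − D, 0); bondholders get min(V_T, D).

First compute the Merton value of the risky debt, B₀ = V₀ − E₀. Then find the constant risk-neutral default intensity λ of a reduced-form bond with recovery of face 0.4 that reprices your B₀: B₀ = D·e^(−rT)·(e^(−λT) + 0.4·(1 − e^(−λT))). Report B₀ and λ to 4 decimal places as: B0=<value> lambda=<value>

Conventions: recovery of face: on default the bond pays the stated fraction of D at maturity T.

Work the structural quantities from V₀ = 298.3056 against face 266.6437:
d₁ = [ln(V₀/D) + (r + σ²/2)T] / (σ√T)
   = [ln(298.3056/266.6437) + (0.0094 + 0.5·0.4075²)·2.2914] / (0.4075·√2.2914)
   = [0.112205 + 0.211790] / 0.616848 = 0.525243
d₂ = d₁ − σ√T = 0.525243 − 0.616848 = -0.091605
N(d₁) = 0.700293,  N(d₂) = 0.463506,  e^(−rT) = 0.978691
E₀ = V₀·N(d₁) − D·e^(−rT)·N(d₂)
   = 298.3056·0.700293 − 266.6437·0.978691·0.463506 = 87.943911
B₀ = V₀ − E₀ = 298.3056 − 87.943911 = 210.361689
e^(−λT) = (B₀·e^(rT)/D − 0.4)/(1 − 0.4) = (210.3617·1.021773/266.6437 − 0.4)/0.6 = 0.67683569
λ = −ln(0.67683569)/2.2914 = 0.170344

B0=210.3617 lambda=0.1703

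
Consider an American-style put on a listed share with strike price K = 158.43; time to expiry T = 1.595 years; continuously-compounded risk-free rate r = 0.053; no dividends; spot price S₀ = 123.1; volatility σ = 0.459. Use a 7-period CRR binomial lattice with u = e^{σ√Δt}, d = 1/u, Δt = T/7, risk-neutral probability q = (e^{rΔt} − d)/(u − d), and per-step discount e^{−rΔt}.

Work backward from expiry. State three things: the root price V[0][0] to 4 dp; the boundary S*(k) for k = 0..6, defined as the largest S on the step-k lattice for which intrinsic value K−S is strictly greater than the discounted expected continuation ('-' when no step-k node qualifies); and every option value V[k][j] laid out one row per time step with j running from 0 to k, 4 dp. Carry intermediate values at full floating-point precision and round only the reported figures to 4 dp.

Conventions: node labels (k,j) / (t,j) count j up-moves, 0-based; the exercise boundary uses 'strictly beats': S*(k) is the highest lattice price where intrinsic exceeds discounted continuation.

price = 46.0961
boundary = - - 79.4236 63.7963 79.4236 98.8789 123.1000
tree:
46.0961
61.4021 30.2233
79.0064 43.3613 16.3588
94.6337 59.9224 26.0196 6.0129
107.1862 79.0064 40.1947 10.8915 0.7308
117.2689 94.6337 59.5511 19.6566 1.4034 0.0000
125.3678 107.1862 79.0064 35.3300 2.6952 0.0000 0.0000
131.8731 117.2689 94.6337 59.5511 5.1758 0.0000 0.0000 0.0000

params: Δt=0.22786 u=1.24496 d=0.80324 q=0.47295 e^(-rΔt)=0.98800
t_7 payoffs: 131.8731 117.2689 94.6337 59.5511 5.1758 0.0000 0.0000 0.0000
t_6: node(6,0) S=33.0622 payoff=125.3678 vs cont=123.4660 → 125.3678 [stop]  node(6,1) S=51.2438 payoff=107.1862 vs cont=105.2845 → 107.1862 [stop]  node(6,2) S=79.4236 payoff=79.0064 vs cont=77.1047 → 79.0064 [stop]  node(6,3) S=123.1000 payoff=35.3300 vs cont=33.4282 → 35.3300 [stop]  node(6,4) S=190.7948 payoff=0.0000 vs cont=2.6952 → 2.6952 [wait]  node(6,5) S=295.7162 payoff=0.0000 vs cont=0.0000 → 0.0000 [wait]  node(6,6) S=458.3357 payoff=0.0000 vs cont=0.0000 → 0.0000 [wait]  ⇒ S*(6)=123.1000
t_5: node(5,0) S=41.1611 payoff=117.2689 vs cont=115.3672 → 117.2689 [stop]  node(5,1) S=63.7963 payoff=94.6337 vs cont=92.7320 → 94.6337 [stop]  node(5,2) S=98.8789 payoff=59.5511 vs cont=57.6493 → 59.5511 [stop]  node(5,3) S=153.2542 payoff=5.1758 vs cont=19.6566 → 19.6566 [wait]  node(5,4) S=237.5313 payoff=0.0000 vs cont=1.4034 → 1.4034 [wait]  node(5,5) S=368.1539 payoff=0.0000 vs cont=0.0000 → 0.0000 [wait]  ⇒ S*(5)=98.8789
t_4: node(4,0) S=51.2438 payoff=107.1862 vs cont=105.2845 → 107.1862 [stop]  node(4,1) S=79.4236 payoff=79.0064 vs cont=77.1047 → 79.0064 [stop]  node(4,2) S=123.1000 payoff=35.3300 vs cont=40.1947 → 40.1947 [wait]  node(4,3) S=190.7948 payoff=0.0000 vs cont=10.8915 → 10.8915 [wait]  node(4,4) S=295.7162 payoff=0.0000 vs cont=0.7308 → 0.7308 [wait]  ⇒ S*(4)=79.4236
t_3: node(3,0) S=63.7963 payoff=94.6337 vs cont=92.7320 → 94.6337 [stop]  node(3,1) S=98.8789 payoff=59.5511 vs cont=59.9224 → 59.9224 [wait]  node(3,2) S=153.2542 payoff=5.1758 vs cont=26.0196 → 26.0196 [wait]  node(3,3) S=237.5313 payoff=0.0000 vs cont=6.0129 → 6.0129 [wait]  ⇒ S*(3)=63.7963
t_2: node(2,0) S=79.4236 payoff=79.0064 vs cont=77.2782 → 79.0064 [stop]  node(2,1) S=123.1000 payoff=35.3300 vs cont=43.3613 → 43.3613 [wait]  node(2,2) S=190.7948 payoff=0.0000 vs cont=16.3588 → 16.3588 [wait]  ⇒ S*(2)=79.4236
t_1: node(1,0) S=98.8789 payoff=59.5511 vs cont=61.4021 → 61.4021 [wait]  node(1,1) S=153.2542 payoff=5.1758 vs cont=30.2233 → 30.2233 [wait]  ⇒ S*(1)=-
t_0: node(0,0) S=123.1000 payoff=35.3300 vs cont=46.0961 → 46.0961 [wait]  ⇒ S*(0)=-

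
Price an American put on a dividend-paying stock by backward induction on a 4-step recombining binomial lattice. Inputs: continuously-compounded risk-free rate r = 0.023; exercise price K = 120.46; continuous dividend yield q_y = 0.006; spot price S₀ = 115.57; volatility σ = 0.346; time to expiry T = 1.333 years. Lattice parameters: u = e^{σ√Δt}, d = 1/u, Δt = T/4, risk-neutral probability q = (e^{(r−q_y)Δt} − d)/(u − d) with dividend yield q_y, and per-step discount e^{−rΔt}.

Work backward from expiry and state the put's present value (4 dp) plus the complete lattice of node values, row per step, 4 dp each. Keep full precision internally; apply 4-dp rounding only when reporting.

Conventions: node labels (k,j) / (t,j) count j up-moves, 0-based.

price = 19.7379
tree:
19.7379
29.7055 8.5672
42.9505 14.9195 1.3817
56.9840 25.8145 2.5993 0.0000
68.4766 42.9505 4.8900 0.0000 0.0000

params: Δt=0.33325 u=1.22108 d=0.81895 q=0.46436 e^(-rΔt)=0.99236
t_4 payoffs: 68.4766 42.9505 4.8900 0.0000 0.0000
k=3: node(3,0) S=63.4760 payoff=56.9840 vs cont=56.1910 → 56.9840 [stop]  node(3,1) S=94.6455 payoff=25.8145 vs cont=25.0838 → 25.8145 [stop]  node(3,2) S=141.1206 payoff=0.0000 vs cont=2.5993 → 2.5993 [wait]  node(3,3) S=210.4170 payoff=0.0000 vs cont=0.0000 → 0.0000 [wait]
k=2: node(2,0) S=77.5095 payoff=42.9505 vs cont=42.1856 → 42.9505 [stop]  node(2,1) S=115.5700 payoff=4.8900 vs cont=14.9195 → 14.9195 [wait]  node(2,2) S=172.3199 payoff=0.0000 vs cont=1.3817 → 1.3817 [wait]
k=1: node(1,0) S=94.6455 payoff=25.8145 vs cont=29.7055 → 29.7055 [wait]  node(1,1) S=141.1206 payoff=0.0000 vs cont=8.5672 → 8.5672 [wait]
k=0: node(0,0) S=115.5700 payoff=4.8900 vs cont=19.7379 → 19.7379 [wait]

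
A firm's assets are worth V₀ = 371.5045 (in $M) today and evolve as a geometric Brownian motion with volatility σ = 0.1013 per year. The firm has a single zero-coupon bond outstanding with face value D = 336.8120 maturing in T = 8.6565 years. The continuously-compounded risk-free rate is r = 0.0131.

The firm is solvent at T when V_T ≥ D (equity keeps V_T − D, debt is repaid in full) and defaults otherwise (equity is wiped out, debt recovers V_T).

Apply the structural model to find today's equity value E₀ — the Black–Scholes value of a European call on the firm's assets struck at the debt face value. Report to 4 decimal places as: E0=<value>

Equity is a call on the firm's assets struck at D = 336.8120:
d₁ = [ln(V₀/D) + (r + σ²/2)T] / (σ√T)
   = [ln(371.5045/336.8120) + (0.0131 + 0.5·0.1013²)·8.6565] / (0.1013·√8.6565)
   = [0.098036 + 0.157815] / 0.298044 = 0.858434
d₂ = d₁ − σ√T = 0.858434 − 0.298044 = 0.560390
N(d₁) = 0.804674,  N(d₂) = 0.712393,  e^(−rT) = 0.892793
E₀ = V₀·N(d₁) − D·e^(−rT)·N(d₂)
   = 371.5045·0.804674 − 336.8120·0.892793·0.712393 = 84.720711

E0=84.7207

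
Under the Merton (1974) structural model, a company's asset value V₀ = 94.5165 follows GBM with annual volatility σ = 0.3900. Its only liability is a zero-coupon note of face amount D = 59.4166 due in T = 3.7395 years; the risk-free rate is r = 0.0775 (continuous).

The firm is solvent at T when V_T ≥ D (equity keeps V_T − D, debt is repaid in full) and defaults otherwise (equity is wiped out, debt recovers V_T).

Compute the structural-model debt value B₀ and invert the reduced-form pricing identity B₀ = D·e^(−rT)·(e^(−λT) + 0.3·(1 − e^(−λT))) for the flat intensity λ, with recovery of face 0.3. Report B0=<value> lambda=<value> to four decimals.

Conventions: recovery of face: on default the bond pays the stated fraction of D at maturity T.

Equity is a call on the firm's assets struck at D = 59.4166:
d₁ = [ln(V₀/D) + (r + σ²/2)T] / (σ√T)
   = [ln(94.5165/59.4166) + (0.0775 + 0.5·0.3900²)·3.7395] / (0.3900·√3.7395)
   = [0.464201 + 0.574200] / 0.754174 = 1.376872
d₂ = d₁ − σ√T = 1.376872 − 0.754174 = 0.622699
N(d₁) = 0.915724,  N(d₂) = 0.733259,  e^(−rT) = 0.748405
E₀ = V₀·N(d₁) − D·e^(−rT)·N(d₂)
   = 94.5165·0.915724 − 59.4166·0.748405·0.733259 = 53.944734
B₀ = V₀ − E₀ = 94.5165 − 53.944734 = 40.571766
e^(−λT) = (B₀·e^(rT)/D − 0.3)/(1 − 0.3) = (40.5718·1.336175/59.4166 − 0.3)/0.7 = 0.87484102
λ = −ln(0.87484102)/3.7395 = 0.035757

B0=40.5718 lambda=0.0358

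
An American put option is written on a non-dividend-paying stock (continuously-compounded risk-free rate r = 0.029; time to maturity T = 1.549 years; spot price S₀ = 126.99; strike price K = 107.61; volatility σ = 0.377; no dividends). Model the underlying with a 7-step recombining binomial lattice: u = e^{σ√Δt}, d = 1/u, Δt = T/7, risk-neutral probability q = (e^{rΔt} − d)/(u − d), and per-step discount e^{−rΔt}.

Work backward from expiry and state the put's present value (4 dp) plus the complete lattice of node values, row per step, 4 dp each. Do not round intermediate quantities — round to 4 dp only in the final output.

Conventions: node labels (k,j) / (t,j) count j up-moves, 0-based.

params: Δt=0.22129 u=1.19404 d=0.83749 q=0.47384 e^(-rΔt)=0.99360
t_7 payoffs: 70.9130 55.2897 33.0149 1.2570 0.0000 0.0000 0.0000 0.0000
k=6: node(6,0) S=43.8178 payoff=63.7922 vs cont=63.1038 → 63.7922 [stop]  node(6,1) S=62.4727 payoff=45.1373 vs cont=44.4489 → 45.1373 [stop]  node(6,2) S=89.0697 payoff=18.5403 vs cont=17.8520 → 18.5403 [stop]  node(6,3) S=126.9900 payoff=0.0000 vs cont=0.6572 → 0.6572 [wait]  node(6,4) S=181.0544 payoff=0.0000 vs cont=0.0000 → 0.0000 [wait]  node(6,5) S=258.1361 payoff=0.0000 vs cont=0.0000 → 0.0000 [wait]  node(6,6) S=368.0343 payoff=0.0000 vs cont=0.0000 → 0.0000 [wait]
k=5: node(5,0) S=52.3203 payoff=55.2897 vs cont=54.6013 → 55.2897 [stop]  node(5,1) S=74.5951 payoff=33.0149 vs cont=32.3266 → 33.0149 [stop]  node(5,2) S=106.3530 payoff=1.2570 vs cont=10.0022 → 10.0022 [wait]  node(5,3) S=151.6315 payoff=0.0000 vs cont=0.3436 → 0.3436 [wait]  node(5,4) S=216.1867 payoff=0.0000 vs cont=0.0000 → 0.0000 [wait]  node(5,5) S=308.2254 payoff=0.0000 vs cont=0.0000 → 0.0000 [wait]
k=4: node(4,0) S=62.4727 payoff=45.1373 vs cont=44.4489 → 45.1373 [stop]  node(4,1) S=89.0697 payoff=18.5403 vs cont=21.9693 → 21.9693 [wait]  node(4,2) S=126.9900 payoff=0.0000 vs cont=5.3909 → 5.3909 [wait]  node(4,3) S=181.0544 payoff=0.0000 vs cont=0.1796 → 0.1796 [wait]  node(4,4) S=258.1361 payoff=0.0000 vs cont=0.0000 → 0.0000 [wait]
k=3: node(3,0) S=74.5951 payoff=33.0149 vs cont=33.9409 → 33.9409 [wait]  node(3,1) S=106.3530 payoff=1.2570 vs cont=14.0236 → 14.0236 [wait]  node(3,2) S=151.6315 payoff=0.0000 vs cont=2.9029 → 2.9029 [wait]  node(3,3) S=216.1867 payoff=0.0000 vs cont=0.0939 → 0.0939 [wait]
k=2: node(2,0) S=89.0697 payoff=18.5403 vs cont=24.3466 → 24.3466 [wait]  node(2,1) S=126.9900 payoff=0.0000 vs cont=8.6982 → 8.6982 [wait]  node(2,2) S=181.0544 payoff=0.0000 vs cont=1.5619 → 1.5619 [wait]
k=1: node(1,0) S=106.3530 payoff=1.2570 vs cont=16.8235 → 16.8235 [wait]  node(1,1) S=151.6315 payoff=0.0000 vs cont=5.2827 → 5.2827 [wait]
k=0: node(0,0) S=126.9900 payoff=0.0000 vs cont=11.2825 → 11.2825 [wait]

price = 11.2825
tree:
11.2825
16.8235 5.2827
24.3466 8.6982 1.5619
33.9409 14.0236 2.9029 0.0939
45.1373 21.9693 5.3909 0.1796 0.0000
55.2897 33.0149 10.0022 0.3436 0.0000 0.0000
63.7922 45.1373 18.5403 0.6572 0.0000 0.0000 0.0000
70.9130 55.2897 33.0149 1.2570 0.0000 0.0000 0.0000 0.0000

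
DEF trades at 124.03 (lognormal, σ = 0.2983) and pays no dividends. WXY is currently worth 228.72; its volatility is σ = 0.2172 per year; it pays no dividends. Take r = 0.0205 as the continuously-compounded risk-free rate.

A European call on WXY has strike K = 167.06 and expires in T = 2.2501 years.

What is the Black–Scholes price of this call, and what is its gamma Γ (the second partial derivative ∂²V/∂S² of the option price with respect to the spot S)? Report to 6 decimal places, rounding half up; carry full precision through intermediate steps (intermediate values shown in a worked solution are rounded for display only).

σ√T = 0.2172·√2.2501 = 0.325807
d₁ = (ln(S/K) + (r+σ²/2)T) / (σ√T) = (ln(228.72/167.06) + (0.0205+0.2172²/2)·2.2501) / 0.325807 = (0.314146 + 0.099202) / 0.325807 = 1.268688
d₂ = d₁ − σ√T = 1.268688 − 0.325807 = 0.942881
e^{−rT} = 0.954921
N(d₁) = 0.897724,  N(d₂) = 0.827129
Call price V = S·N(d₁) − K·e^{−rT}·N(d₂) = 205.327393 − 131.951106 = 73.376287
φ(d₁) = (1/√(2π))·e^{−d₁²/2} = 0.178401
Γ = φ(d₁) / (S·σ·√T) = 0.002394

price = 73.376287
Γ = 0.002394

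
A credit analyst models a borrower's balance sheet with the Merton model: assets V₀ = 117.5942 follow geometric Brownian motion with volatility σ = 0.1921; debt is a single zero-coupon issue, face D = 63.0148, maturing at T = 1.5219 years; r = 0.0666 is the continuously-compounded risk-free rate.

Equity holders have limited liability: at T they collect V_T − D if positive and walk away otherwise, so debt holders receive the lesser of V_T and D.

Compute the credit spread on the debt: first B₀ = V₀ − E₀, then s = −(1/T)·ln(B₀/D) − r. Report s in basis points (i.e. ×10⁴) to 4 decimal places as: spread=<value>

Work the structural quantities from V₀ = 117.5942 against face 63.0148:
d₁ = [ln(V₀/D) + (r + σ²/2)T] / (σ√T)
   = [ln(117.5942/63.0148) + (0.0666 + 0.5·0.1921²)·1.5219] / (0.1921·√1.5219)
   = [0.623870 + 0.129439] / 0.236985 = 3.178726
d₂ = d₁ − σ√T = 3.178726 − 0.236985 = 2.941741
N(d₁) = 0.999260,  N(d₂) = 0.998368,  e^(−rT) = 0.903609
E₀ = V₀·N(d₁) − D·e^(−rT)·N(d₂)
   = 117.5942·0.999260 − 63.0148·0.903609·0.998368 = 60.659404
B₀ = V₀ − E₀ = 117.5942 − 60.659404 = 56.934796
spread = −(1/T)·ln(B₀/D) − r = −(1/1.5219)·ln(56.934796/63.0148) − 0.0666 = 0.00006860
in basis points: 0.00006860 × 10⁴ = 0.6860 bp

spread=0.6860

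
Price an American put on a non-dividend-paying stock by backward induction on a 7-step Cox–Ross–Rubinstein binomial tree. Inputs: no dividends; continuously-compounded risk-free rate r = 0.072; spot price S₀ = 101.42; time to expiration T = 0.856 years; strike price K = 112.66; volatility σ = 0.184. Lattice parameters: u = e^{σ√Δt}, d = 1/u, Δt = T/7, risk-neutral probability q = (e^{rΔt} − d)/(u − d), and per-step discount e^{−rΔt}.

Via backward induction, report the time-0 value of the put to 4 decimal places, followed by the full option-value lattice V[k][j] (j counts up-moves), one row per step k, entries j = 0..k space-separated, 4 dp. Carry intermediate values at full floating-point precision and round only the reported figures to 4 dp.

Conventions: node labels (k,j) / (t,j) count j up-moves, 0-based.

price = 11.7367
tree:
11.7367
17.5602 7.2095
23.4866 11.4723 3.8735
29.0436 17.5602 6.7267 1.6254
34.2544 23.4866 11.2400 3.1802 0.3925
39.1404 29.0436 17.5602 6.0778 0.8850 0.0000
43.7219 34.2544 23.4866 11.2400 1.9956 0.0000 0.0000
48.0180 39.1404 29.0436 17.5602 4.4997 0.0000 0.0000 0.0000

Δt=0.12229, u=1.06646, d=0.93768, q=0.55259, disc=e^(-rΔt)=0.99123
k=7 terminal: V=max(K-S,0) → 48.0180 39.1404 29.0436 17.5602 4.4997 0.0000 0.0000 0.0000
k=6: j=0 S=68.9381 intr=43.7219 cont=42.7344 V=43.7219[EX]; j=1 S=78.4056 intr=34.2544 cont=33.2668 V=34.2544[EX]; j=2 S=89.1734 intr=23.4866 cont=22.4990 V=23.4866[EX]; j=3 S=101.4200 intr=11.2400 cont=10.2524 V=11.2400[EX]; j=4 S=115.3485 intr=0.0000 cont=1.9956 V=1.9956[hold]; j=5 S=131.1898 intr=0.0000 cont=0.0000 V=0.0000[hold]; j=6 S=149.2066 intr=0.0000 cont=0.0000 V=0.0000[hold]
k=5: j=0 S=73.5196 intr=39.1404 cont=38.1528 V=39.1404[EX]; j=1 S=83.6164 intr=29.0436 cont=28.0561 V=29.0436[EX]; j=2 S=95.0998 intr=17.5602 cont=16.5727 V=17.5602[EX]; j=3 S=108.1603 intr=4.4997 cont=6.0778 V=6.0778[hold]; j=4 S=123.0144 intr=0.0000 cont=0.8850 V=0.8850[hold]; j=5 S=139.9085 intr=0.0000 cont=0.0000 V=0.0000[hold]
k=4: j=0 S=78.4056 intr=34.2544 cont=33.2668 V=34.2544[EX]; j=1 S=89.1734 intr=23.4866 cont=22.4990 V=23.4866[EX]; j=2 S=101.4200 intr=11.2400 cont=11.1168 V=11.2400[EX]; j=3 S=115.3485 intr=0.0000 cont=3.1802 V=3.1802[hold]; j=4 S=131.1898 intr=0.0000 cont=0.3925 V=0.3925[hold]
k=3: j=0 S=83.6164 intr=29.0436 cont=28.0561 V=29.0436[EX]; j=1 S=95.0998 intr=17.5602 cont=16.5727 V=17.5602[EX]; j=2 S=108.1603 intr=4.4997 cont=6.7267 V=6.7267[hold]; j=3 S=123.0144 intr=0.0000 cont=1.6254 V=1.6254[hold]
k=2: j=0 S=89.1734 intr=23.4866 cont=22.4990 V=23.4866[EX]; j=1 S=101.4200 intr=11.2400 cont=11.4723 V=11.4723[hold]; j=2 S=115.3485 intr=0.0000 cont=3.8735 V=3.8735[hold]
k=1: j=0 S=95.0998 intr=17.5602 cont=16.6999 V=17.5602[EX]; j=1 S=108.1603 intr=4.4997 cont=7.2095 V=7.2095[hold]
k=0: j=0 S=101.4200 intr=11.2400 cont=11.7367 V=11.7367[hold]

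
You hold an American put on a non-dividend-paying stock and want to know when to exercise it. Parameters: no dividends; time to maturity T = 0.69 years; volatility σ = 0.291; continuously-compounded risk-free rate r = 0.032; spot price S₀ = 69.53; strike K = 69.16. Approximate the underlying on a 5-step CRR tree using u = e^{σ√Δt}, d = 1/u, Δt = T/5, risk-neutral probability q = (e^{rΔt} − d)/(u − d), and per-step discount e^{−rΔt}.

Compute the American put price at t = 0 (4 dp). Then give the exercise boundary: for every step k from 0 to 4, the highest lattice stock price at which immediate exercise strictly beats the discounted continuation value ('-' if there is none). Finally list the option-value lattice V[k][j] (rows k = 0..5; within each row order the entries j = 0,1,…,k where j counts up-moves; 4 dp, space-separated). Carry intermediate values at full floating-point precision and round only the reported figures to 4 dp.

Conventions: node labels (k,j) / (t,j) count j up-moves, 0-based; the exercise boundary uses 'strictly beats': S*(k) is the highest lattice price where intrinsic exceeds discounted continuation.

Δt=0.13800, u=1.11416, d=0.89754, q=0.49343, disc=e^(-rΔt)=0.99559
k=5 terminal: V=max(K-S,0) → 28.6621 18.8878 6.7543 0.0000 0.0000 0.0000
k=4: j=0 S=45.1212 intr=24.0388 cont=23.7341 V=24.0388[EX]; j=1 S=56.0114 intr=13.1486 cont=12.8439 V=13.1486[EX]; j=2 S=69.5300 intr=0.0000 cont=3.4064 V=3.4064[hold]; j=3 S=86.3114 intr=0.0000 cont=0.0000 V=0.0000[hold]; j=4 S=107.1431 intr=0.0000 cont=0.0000 V=0.0000[hold]  S*(4)=56.0114
k=3: j=0 S=50.2722 intr=18.8878 cont=18.5830 V=18.8878[EX]; j=1 S=62.4057 intr=6.7543 cont=8.3048 V=8.3048[hold]; j=2 S=77.4676 intr=0.0000 cont=1.7180 V=1.7180[hold]; j=3 S=96.1648 intr=0.0000 cont=0.0000 V=0.0000[hold]  S*(3)=50.2722
k=2: j=0 S=56.0114 intr=13.1486 cont=13.6056 V=13.6056[hold]; j=1 S=69.5300 intr=0.0000 cont=5.0324 V=5.0324[hold]; j=2 S=86.3114 intr=0.0000 cont=0.8664 V=0.8664[hold]  S*(2)=-
k=1: j=0 S=62.4057 intr=6.7543 cont=9.3340 V=9.3340[hold]; j=1 S=77.4676 intr=0.0000 cont=2.9637 V=2.9637[hold]  S*(1)=-
k=0: j=0 S=69.5300 intr=0.0000 cont=6.1634 V=6.1634[hold]  S*(0)=-

price = 6.1634
boundary = - - - 50.2722 56.0114
tree:
6.1634
9.3340 2.9637
13.6056 5.0324 0.8664
18.8878 8.3048 1.7180 0.0000
24.0388 13.1486 3.4064 0.0000 0.0000
28.6621 18.8878 6.7543 0.0000 0.0000 0.0000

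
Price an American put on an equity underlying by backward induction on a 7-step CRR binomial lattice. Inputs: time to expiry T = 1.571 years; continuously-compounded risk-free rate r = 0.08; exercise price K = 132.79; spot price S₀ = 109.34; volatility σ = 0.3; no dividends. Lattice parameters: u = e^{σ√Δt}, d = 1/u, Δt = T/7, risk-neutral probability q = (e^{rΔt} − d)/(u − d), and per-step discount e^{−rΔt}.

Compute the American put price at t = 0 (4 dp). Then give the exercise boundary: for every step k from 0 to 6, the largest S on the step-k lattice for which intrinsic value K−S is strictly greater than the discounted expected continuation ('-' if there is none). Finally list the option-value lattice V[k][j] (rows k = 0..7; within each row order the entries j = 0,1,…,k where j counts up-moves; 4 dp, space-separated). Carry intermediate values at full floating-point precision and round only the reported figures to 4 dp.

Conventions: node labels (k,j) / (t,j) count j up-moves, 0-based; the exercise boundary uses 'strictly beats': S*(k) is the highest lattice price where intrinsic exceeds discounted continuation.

params: Δt=0.22443 u=1.15272 d=0.86752 q=0.52805 e^(-rΔt)=0.98221
t_7 payoffs: 92.3584 79.0663 61.4043 37.9358 6.7519 0.0000 0.0000 0.0000
t_6: node(6,0) S=46.6061 payoff=86.1839 vs cont=83.8210 → 86.1839 [stop]  node(6,1) S=61.9282 payoff=70.8618 vs cont=68.4989 → 70.8618 [stop]  node(6,2) S=82.2875 payoff=50.5025 vs cont=48.1396 → 50.5025 [stop]  node(6,3) S=109.3400 payoff=23.4500 vs cont=21.0871 → 23.4500 [stop]  node(6,4) S=145.2862 payoff=0.0000 vs cont=3.1299 → 3.1299 [wait]  node(6,5) S=193.0500 payoff=0.0000 vs cont=0.0000 → 0.0000 [wait]  node(6,6) S=256.5163 payoff=0.0000 vs cont=0.0000 → 0.0000 [wait]  ⇒ S*(6)=109.3400
t_5: node(5,0) S=53.7237 payoff=79.0663 vs cont=76.7034 → 79.0663 [stop]  node(5,1) S=71.3857 payoff=61.4043 vs cont=59.0414 → 61.4043 [stop]  node(5,2) S=94.8542 payoff=37.9358 vs cont=35.5730 → 37.9358 [stop]  node(5,3) S=126.0381 payoff=6.7519 vs cont=12.4936 → 12.4936 [wait]  node(5,4) S=167.4739 payoff=0.0000 vs cont=1.4509 → 1.4509 [wait]  node(5,5) S=222.5319 payoff=0.0000 vs cont=0.0000 → 0.0000 [wait]  ⇒ S*(5)=94.8542
t_4: node(4,0) S=61.9282 payoff=70.8618 vs cont=68.4989 → 70.8618 [stop]  node(4,1) S=82.2875 payoff=50.5025 vs cont=48.1396 → 50.5025 [stop]  node(4,2) S=109.3400 payoff=23.4500 vs cont=24.0651 → 24.0651 [wait]  node(4,3) S=145.2862 payoff=0.0000 vs cont=6.5439 → 6.5439 [wait]  node(4,4) S=193.0500 payoff=0.0000 vs cont=0.6725 → 0.6725 [wait]  ⇒ S*(4)=82.2875
t_3: node(3,0) S=71.3857 payoff=61.4043 vs cont=59.0414 → 61.4043 [stop]  node(3,1) S=94.8542 payoff=37.9358 vs cont=35.8920 → 37.9358 [stop]  node(3,2) S=126.0381 payoff=6.7519 vs cont=14.5494 → 14.5494 [wait]  node(3,3) S=167.4739 payoff=0.0000 vs cont=3.3823 → 3.3823 [wait]  ⇒ S*(3)=94.8542
t_2: node(2,0) S=82.2875 payoff=50.5025 vs cont=48.1396 → 50.5025 [stop]  node(2,1) S=109.3400 payoff=23.4500 vs cont=25.1313 → 25.1313 [wait]  node(2,2) S=145.2862 payoff=0.0000 vs cont=8.4986 → 8.4986 [wait]  ⇒ S*(2)=82.2875
t_1: node(1,0) S=94.8542 payoff=37.9358 vs cont=36.4450 → 37.9358 [stop]  node(1,1) S=126.0381 payoff=6.7519 vs cont=16.0575 → 16.0575 [wait]  ⇒ S*(1)=94.8542
t_0: node(0,0) S=109.3400 payoff=23.4500 vs cont=25.9135 → 25.9135 [wait]  ⇒ S*(0)=-

price = 25.9135
boundary = - 94.8542 82.2875 94.8542 82.2875 94.8542 109.3400
tree:
25.9135
37.9358 16.0575
50.5025 25.1313 8.4986
61.4043 37.9358 14.5494 3.3823
70.8618 50.5025 24.0651 6.5439 0.6725
79.0663 61.4043 37.9358 12.4936 1.4509 0.0000
86.1839 70.8618 50.5025 23.4500 3.1299 0.0000 0.0000
92.3584 79.0663 61.4043 37.9358 6.7519 0.0000 0.0000 0.0000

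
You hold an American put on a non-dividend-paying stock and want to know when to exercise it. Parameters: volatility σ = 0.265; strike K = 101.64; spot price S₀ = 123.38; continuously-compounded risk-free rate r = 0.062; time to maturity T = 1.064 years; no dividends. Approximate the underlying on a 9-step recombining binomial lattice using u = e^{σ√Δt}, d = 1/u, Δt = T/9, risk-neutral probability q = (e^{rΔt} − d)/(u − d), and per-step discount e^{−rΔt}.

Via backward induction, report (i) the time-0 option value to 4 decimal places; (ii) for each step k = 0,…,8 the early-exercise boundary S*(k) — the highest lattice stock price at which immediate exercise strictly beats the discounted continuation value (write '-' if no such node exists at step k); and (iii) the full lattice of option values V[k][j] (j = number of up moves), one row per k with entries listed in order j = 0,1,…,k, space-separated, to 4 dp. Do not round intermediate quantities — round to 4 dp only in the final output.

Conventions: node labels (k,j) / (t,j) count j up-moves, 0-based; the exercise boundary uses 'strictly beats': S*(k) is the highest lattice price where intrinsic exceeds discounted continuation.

params: Δt=0.11822 u=1.09540 d=0.91291 q=0.51755 e^(-rΔt)=0.99270
t_9 payoffs: 47.3020 36.4402 23.4073 7.7691 0.0000 0.0000 0.0000 0.0000 0.0000 0.0000
t_8: node(8,0) S=59.5216 payoff=42.1184 vs cont=41.3761 → 42.1184 [stop]  node(8,1) S=71.4196 payoff=30.2204 vs cont=29.4781 → 30.2204 [stop]  node(8,2) S=85.6958 payoff=15.9442 vs cont=15.2019 → 15.9442 [stop]  node(8,3) S=102.8258 payoff=0.0000 vs cont=3.7208 → 3.7208 [wait]  node(8,4) S=123.3800 payoff=0.0000 vs cont=0.0000 → 0.0000 [wait]  node(8,5) S=148.0428 payoff=0.0000 vs cont=0.0000 → 0.0000 [wait]  node(8,6) S=177.6355 payoff=0.0000 vs cont=0.0000 → 0.0000 [wait]  node(8,7) S=213.1436 payoff=0.0000 vs cont=0.0000 → 0.0000 [wait]  node(8,8) S=255.7495 payoff=0.0000 vs cont=0.0000 → 0.0000 [wait]  ⇒ S*(8)=85.6958
t_7: node(7,0) S=65.1998 payoff=36.4402 vs cont=35.6980 → 36.4402 [stop]  node(7,1) S=78.2327 payoff=23.4073 vs cont=22.6650 → 23.4073 [stop]  node(7,2) S=93.8709 payoff=7.7691 vs cont=9.5477 → 9.5477 [wait]  node(7,3) S=112.6350 payoff=0.0000 vs cont=1.7820 → 1.7820 [wait]  node(7,4) S=135.1500 payoff=0.0000 vs cont=0.0000 → 0.0000 [wait]  node(7,5) S=162.1655 payoff=0.0000 vs cont=0.0000 → 0.0000 [wait]  node(7,6) S=194.5813 payoff=0.0000 vs cont=0.0000 → 0.0000 [wait]  node(7,7) S=233.4767 payoff=0.0000 vs cont=0.0000 → 0.0000 [wait]  ⇒ S*(7)=78.2327
t_6: node(6,0) S=71.4196 payoff=30.2204 vs cont=29.4781 → 30.2204 [stop]  node(6,1) S=85.6958 payoff=15.9442 vs cont=16.1157 → 16.1157 [wait]  node(6,2) S=102.8258 payoff=0.0000 vs cont=5.4882 → 5.4882 [wait]  node(6,3) S=123.3800 payoff=0.0000 vs cont=0.8534 → 0.8534 [wait]  node(6,4) S=148.0428 payoff=0.0000 vs cont=0.0000 → 0.0000 [wait]  node(6,5) S=177.6355 payoff=0.0000 vs cont=0.0000 → 0.0000 [wait]  node(6,6) S=213.1436 payoff=0.0000 vs cont=0.0000 → 0.0000 [wait]  ⇒ S*(6)=71.4196
t_5: node(5,0) S=78.2327 payoff=23.4073 vs cont=22.7531 → 23.4073 [stop]  node(5,1) S=93.8709 payoff=7.7691 vs cont=10.5379 → 10.5379 [wait]  node(5,2) S=112.6350 payoff=0.0000 vs cont=3.0669 → 3.0669 [wait]  node(5,3) S=135.1500 payoff=0.0000 vs cont=0.4087 → 0.4087 [wait]  node(5,4) S=162.1655 payoff=0.0000 vs cont=0.0000 → 0.0000 [wait]  node(5,5) S=194.5813 payoff=0.0000 vs cont=0.0000 → 0.0000 [wait]  ⇒ S*(5)=78.2327
t_4: node(4,0) S=85.6958 payoff=15.9442 vs cont=16.6244 → 16.6244 [wait]  node(4,1) S=102.8258 payoff=0.0000 vs cont=6.6226 → 6.6226 [wait]  node(4,2) S=123.3800 payoff=0.0000 vs cont=1.6788 → 1.6788 [wait]  node(4,3) S=148.0428 payoff=0.0000 vs cont=0.1958 → 0.1958 [wait]  node(4,4) S=177.6355 payoff=0.0000 vs cont=0.0000 → 0.0000 [wait]  ⇒ S*(4)=-
t_3: node(3,0) S=93.8709 payoff=7.7691 vs cont=11.3643 → 11.3643 [wait]  node(3,1) S=112.6350 payoff=0.0000 vs cont=4.0342 → 4.0342 [wait]  node(3,2) S=135.1500 payoff=0.0000 vs cont=0.9046 → 0.9046 [wait]  node(3,3) S=162.1655 payoff=0.0000 vs cont=0.0938 → 0.0938 [wait]  ⇒ S*(3)=-
t_2: node(2,0) S=102.8258 payoff=0.0000 vs cont=7.5154 → 7.5154 [wait]  node(2,1) S=123.3800 payoff=0.0000 vs cont=2.3969 → 2.3969 [wait]  node(2,2) S=148.0428 payoff=0.0000 vs cont=0.4814 → 0.4814 [wait]  ⇒ S*(2)=-
t_1: node(1,0) S=112.6350 payoff=0.0000 vs cont=4.8307 → 4.8307 [wait]  node(1,1) S=135.1500 payoff=0.0000 vs cont=1.3953 → 1.3953 [wait]  ⇒ S*(1)=-
t_0: node(0,0) S=123.3800 payoff=0.0000 vs cont=3.0304 → 3.0304 [wait]  ⇒ S*(0)=-

price = 3.0304
boundary = - - - - - 78.2327 71.4196 78.2327 85.6958
tree:
3.0304
4.8307 1.3953
7.5154 2.3969 0.4814
11.3643 4.0342 0.9046 0.0938
16.6244 6.6226 1.6788 0.1958 0.0000
23.4073 10.5379 3.0669 0.4087 0.0000 0.0000
30.2204 16.1157 5.4882 0.8534 0.0000 0.0000 0.0000
36.4402 23.4073 9.5477 1.7820 0.0000 0.0000 0.0000 0.0000
42.1184 30.2204 15.9442 3.7208 0.0000 0.0000 0.0000 0.0000 0.0000
47.3020 36.4402 23.4073 7.7691 0.0000 0.0000 0.0000 0.0000 0.0000 0.0000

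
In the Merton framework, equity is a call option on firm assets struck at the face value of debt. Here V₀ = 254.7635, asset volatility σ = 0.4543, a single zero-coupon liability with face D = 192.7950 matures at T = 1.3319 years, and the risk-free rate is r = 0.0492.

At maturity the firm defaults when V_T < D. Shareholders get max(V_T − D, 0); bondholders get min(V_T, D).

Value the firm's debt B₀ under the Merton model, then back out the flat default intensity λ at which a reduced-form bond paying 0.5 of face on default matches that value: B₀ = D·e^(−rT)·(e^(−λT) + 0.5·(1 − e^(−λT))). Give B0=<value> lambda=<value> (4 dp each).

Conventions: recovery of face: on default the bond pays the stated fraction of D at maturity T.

B0=163.6092 lambda=0.1562

Work the structural quantities from V₀ = 254.7635 against face 192.7950:
d₁ = [ln(V₀/D) + (r + σ²/2)T] / (σ√T)
   = [ln(254.7635/192.7950) + (0.0492 + 0.5·0.4543²)·1.3319] / (0.4543·√1.3319)
   = [0.278708 + 0.202974] / 0.524298 = 0.918717
d₂ = d₁ − σ√T = 0.918717 − 0.524298 = 0.394419
N(d₁) = 0.820878,  N(d₂) = 0.653364,  e^(−rT) = 0.936571
E₀ = V₀·N(d₁) − D·e^(−rT)·N(d₂)
   = 254.7635·0.820878 − 192.7950·0.936571·0.653364 = 91.154290
B₀ = V₀ − E₀ = 254.7635 − 91.154290 = 163.609210
e^(−λT) = (B₀·e^(rT)/D − 0.5)/(1 − 0.5) = (163.6092·1.067724/192.7950 − 0.5)/0.5 = 0.81217878
λ = −ln(0.81217878)/1.3319 = 0.156194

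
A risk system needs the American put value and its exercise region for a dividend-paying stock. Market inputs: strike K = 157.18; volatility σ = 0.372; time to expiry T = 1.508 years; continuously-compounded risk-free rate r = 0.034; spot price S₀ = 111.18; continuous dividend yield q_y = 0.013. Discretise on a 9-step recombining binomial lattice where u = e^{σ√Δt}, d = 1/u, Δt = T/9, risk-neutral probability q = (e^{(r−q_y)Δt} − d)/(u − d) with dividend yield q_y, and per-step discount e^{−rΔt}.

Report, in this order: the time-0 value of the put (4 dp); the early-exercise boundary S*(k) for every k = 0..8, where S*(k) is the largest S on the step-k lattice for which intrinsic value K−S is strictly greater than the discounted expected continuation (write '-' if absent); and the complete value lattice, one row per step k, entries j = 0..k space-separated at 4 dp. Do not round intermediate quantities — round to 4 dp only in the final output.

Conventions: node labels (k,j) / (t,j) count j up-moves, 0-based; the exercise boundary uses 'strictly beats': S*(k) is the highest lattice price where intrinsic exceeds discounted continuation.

price = 50.8999
boundary = - - 81.9906 70.4098 81.9906 95.4763 81.9906 95.4763 111.1800
tree:
50.8999
62.7038 38.3907
75.1894 49.5790 26.4150
86.7702 62.0680 36.2923 15.7523
96.7153 75.1894 48.2287 23.4596 7.3734
105.2557 86.7702 61.7037 33.8293 12.2138 2.0810
112.5898 96.7153 75.1894 46.8544 19.7565 3.9754 0.0000
118.8880 105.2557 86.7702 61.7037 30.9105 7.5942 0.0000 0.0000
124.2966 112.5898 96.7153 75.1894 46.0000 14.5072 0.0000 0.0000 0.0000
128.9412 118.8880 105.2557 86.7702 61.7037 27.7134 0.0000 0.0000 0.0000 0.0000

Δt=0.16756  u=1.16448  d=0.85875  q=0.47353  discount=0.99432
step 9 (expiry): payoffs max(K−S,0) = 128.9412 118.8880 105.2557 86.7702 61.7037 27.7134 0.0000 0.0000 0.0000 0.0000
step 8: (k=8,j=0): S=32.8834, K−S=124.2966, hold=123.4753 ⇒ V=124.2966 exercise | (k=8,j=1): S=44.5902, K−S=112.5898, hold=111.7940 ⇒ V=112.5898 exercise | (k=8,j=2): S=60.4647, K−S=96.7153, hold=95.9540 ⇒ V=96.7153 exercise | (k=8,j=3): S=81.9906, K−S=75.1894, hold=74.4749 ⇒ V=75.1894 exercise | (k=8,j=4): S=111.1800, K−S=46.0000, hold=45.3490 ⇒ V=46.0000 exercise | (k=8,j=5): S=150.7610, K−S=6.4190, hold=14.5072 ⇒ V=14.5072 continue | (k=8,j=6): S=204.4333, K−S=0.0000, hold=0.0000 ⇒ V=0.0000 continue | (k=8,j=7): S=277.2133, K−S=0.0000, hold=0.0000 ⇒ V=0.0000 continue | (k=8,j=8): S=375.9037, K−S=0.0000, hold=0.0000 ⇒ V=0.0000 continue  boundary S*=111.1800
step 7: (k=7,j=0): S=38.2920, K−S=118.8880, hold=118.0784 ⇒ V=118.8880 exercise | (k=7,j=1): S=51.9243, K−S=105.2557, hold=104.4758 ⇒ V=105.2557 exercise | (k=7,j=2): S=70.4098, K−S=86.7702, hold=86.0305 ⇒ V=86.7702 exercise | (k=7,j=3): S=95.4763, K−S=61.7037, hold=61.0186 ⇒ V=61.7037 exercise | (k=7,j=4): S=129.4666, K−S=27.7134, hold=30.9105 ⇒ V=30.9105 continue | (k=7,j=5): S=175.5579, K−S=0.0000, hold=7.5942 ⇒ V=7.5942 continue | (k=7,j=6): S=238.0580, K−S=0.0000, hold=0.0000 ⇒ V=0.0000 continue | (k=7,j=7): S=322.8088, K−S=0.0000, hold=0.0000 ⇒ V=0.0000 continue  boundary S*=95.4763
step 6: (k=6,j=0): S=44.5902, K−S=112.5898, hold=111.7940 ⇒ V=112.5898 exercise | (k=6,j=1): S=60.4647, K−S=96.7153, hold=95.9540 ⇒ V=96.7153 exercise | (k=6,j=2): S=81.9906, K−S=75.1894, hold=74.4749 ⇒ V=75.1894 exercise | (k=6,j=3): S=111.1800, K−S=46.0000, hold=46.8544 ⇒ V=46.8544 continue | (k=6,j=4): S=150.7610, K−S=6.4190, hold=19.7565 ⇒ V=19.7565 continue | (k=6,j=5): S=204.4333, K−S=0.0000, hold=3.9754 ⇒ V=3.9754 continue | (k=6,j=6): S=277.2133, K−S=0.0000, hold=0.0000 ⇒ V=0.0000 continue  boundary S*=81.9906
step 5: (k=5,j=0): S=51.9243, K−S=105.2557, hold=104.4758 ⇒ V=105.2557 exercise | (k=5,j=1): S=70.4098, K−S=86.7702, hold=86.0305 ⇒ V=86.7702 exercise | (k=5,j=2): S=95.4763, K−S=61.7037, hold=61.4209 ⇒ V=61.7037 exercise | (k=5,j=3): S=129.4666, K−S=27.7134, hold=33.8293 ⇒ V=33.8293 continue | (k=5,j=4): S=175.5579, K−S=0.0000, hold=12.2138 ⇒ V=12.2138 continue | (k=5,j=5): S=238.0580, K−S=0.0000, hold=2.0810 ⇒ V=2.0810 continue  boundary S*=95.4763
step 4: (k=4,j=0): S=60.4647, K−S=96.7153, hold=95.9540 ⇒ V=96.7153 exercise | (k=4,j=1): S=81.9906, K−S=75.1894, hold=74.4749 ⇒ V=75.1894 exercise | (k=4,j=2): S=111.1800, K−S=46.0000, hold=48.2287 ⇒ V=48.2287 continue | (k=4,j=3): S=150.7610, K−S=6.4190, hold=23.4596 ⇒ V=23.4596 continue | (k=4,j=4): S=204.4333, K−S=0.0000, hold=7.3734 ⇒ V=7.3734 continue  boundary S*=81.9906
step 3: (k=3,j=0): S=70.4098, K−S=86.7702, hold=86.0305 ⇒ V=86.7702 exercise | (k=3,j=1): S=95.4763, K−S=61.7037, hold=62.0680 ⇒ V=62.0680 continue | (k=3,j=2): S=129.4666, K−S=27.7134, hold=36.2923 ⇒ V=36.2923 continue | (k=3,j=3): S=175.5579, K−S=0.0000, hold=15.7523 ⇒ V=15.7523 continue  boundary S*=70.4098
step 2: (k=2,j=0): S=81.9906, K−S=75.1894, hold=74.6464 ⇒ V=75.1894 exercise | (k=2,j=1): S=111.1800, K−S=46.0000, hold=49.5790 ⇒ V=49.5790 continue | (k=2,j=2): S=150.7610, K−S=6.4190, hold=26.4150 ⇒ V=26.4150 continue  boundary S*=81.9906
step 1: (k=1,j=0): S=95.4763, K−S=61.7037, hold=62.7038 ⇒ V=62.7038 continue | (k=1,j=1): S=129.4666, K−S=27.7134, hold=38.3907 ⇒ V=38.3907 continue  boundary S*=-
step 0: (k=0,j=0): S=111.1800, K−S=46.0000, hold=50.8999 ⇒ V=50.8999 continue  boundary S*=-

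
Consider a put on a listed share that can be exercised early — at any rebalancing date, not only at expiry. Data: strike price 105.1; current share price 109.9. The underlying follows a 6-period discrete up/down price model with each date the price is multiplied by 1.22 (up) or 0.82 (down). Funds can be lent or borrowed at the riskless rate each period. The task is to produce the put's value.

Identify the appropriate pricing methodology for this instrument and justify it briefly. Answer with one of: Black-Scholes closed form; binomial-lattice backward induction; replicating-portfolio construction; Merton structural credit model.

Key observation: the defining feature is the embedded early-exercise option across 6 discrete dates on the spot-109.9 tree; pricing the strike-105.1 put means working backward with an exercise test at every node.

framework: binomial-lattice backward induction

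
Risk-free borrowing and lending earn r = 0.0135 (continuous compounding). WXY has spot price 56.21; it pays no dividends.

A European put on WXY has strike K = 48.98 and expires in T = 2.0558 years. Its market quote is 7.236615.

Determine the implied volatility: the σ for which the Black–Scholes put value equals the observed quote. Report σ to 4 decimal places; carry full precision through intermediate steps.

sigma = 0.3755

At σ = 0.3755 the Black–Scholes value reproduces the quote:
σ√T = 0.3755·√2.0558 = 0.538394
d₁ = (ln(S/K) + (r+σ²/2)T) / (σ√T) = (ln(56.21/48.98) + (0.0135+0.3755²/2)·2.0558) / 0.538394 = (0.137683 + 0.172687) / 0.538394 = 0.576474
d₂ = d₁ − σ√T = 0.576474 − 0.538394 = 0.038079
e^{−rT} = 0.972628
N(−d₁) = 0.282148,  N(−d₂) = 0.484812
V = K·e^{−rT}·N(−d₂) − S·N(−d₁) = 23.096128 − 15.859513 = 7.236615 (equal to the quote); since ∂V/∂σ > 0 for all σ, the implied volatility is unique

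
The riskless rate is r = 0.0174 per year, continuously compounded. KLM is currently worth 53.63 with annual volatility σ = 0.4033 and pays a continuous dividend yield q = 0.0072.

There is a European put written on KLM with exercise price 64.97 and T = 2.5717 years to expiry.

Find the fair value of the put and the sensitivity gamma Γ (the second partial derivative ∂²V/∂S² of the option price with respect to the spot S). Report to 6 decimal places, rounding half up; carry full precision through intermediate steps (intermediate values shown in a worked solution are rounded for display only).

price = 19.749749
Γ = 0.011265

σ√T = 0.4033·√2.5717 = 0.646753
d₁ = (ln(S/K) + (r−q+σ²/2)T) / (σ√T) = (ln(53.63/64.97) + (0.0174−0.0072+0.4033²/2)·2.5717) / 0.646753 = (-0.191817 + 0.235376) / 0.646753 = 0.067350
d₂ = d₁ − σ√T = 0.067350 − 0.646753 = -0.579403
e^{−rT} = 0.956239
e^{−qT} = 0.981654
N(−d₁) = 0.473151,  N(−d₂) = 0.718841
Put price V = K·e^{−rT}·N(−d₂) − S·e^{−qT}·N(−d₁) = 44.659332 − 24.909583 = 19.749749
φ(d₁) = (1/√(2π))·e^{−d₁²/2} = 0.398038
Γ = e^{−qT}·φ(d₁) / (S·σ·√T) = 0.011265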